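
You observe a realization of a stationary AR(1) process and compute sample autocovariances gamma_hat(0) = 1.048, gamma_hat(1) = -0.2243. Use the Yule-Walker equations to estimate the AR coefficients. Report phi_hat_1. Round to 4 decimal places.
\hat\phi_{1} = -0.2140

The Yule-Walker equations for an AR(p) process read, in matrix form,
  Gamma_p phi = r_p,   with   (Gamma_p)_{ij} = gamma(|i - j|),
                       (r_p)_i = gamma(i),   i,j = 1..p.
Substitute the sample gammas (Toeplitz matrix and right-hand side of size 1):
  Gamma_p = [[1.048]]
  r_p     = [-0.2243]
With p = 1 this is the single equation gamma(0) phi_1 = gamma(1):
  phi_hat_1 = gamma(1) / gamma(0) = -0.2243 / 1.048 = -0.2140.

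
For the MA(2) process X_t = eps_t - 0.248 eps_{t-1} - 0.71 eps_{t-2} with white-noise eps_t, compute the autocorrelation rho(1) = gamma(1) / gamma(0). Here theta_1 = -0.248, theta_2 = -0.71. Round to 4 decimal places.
\rho(1) = -0.0459

For an MA(q) process with theta_0 = 1, the autocovariance is
  gamma(k) = sigma^2 * sum_{i=0..q-k} theta_i * theta_{i+k},
and rho(k) = gamma(k) / gamma(0). Sigma^2 cancels.
  numerator   = (1)*(-0.248) + (-0.248)*(-0.71) = -0.07192.
  denominator = (1)^2 + (-0.248)^2 + (-0.71)^2 = 1.565604.
  rho(1) = -0.07192 / 1.565604 = -0.0459.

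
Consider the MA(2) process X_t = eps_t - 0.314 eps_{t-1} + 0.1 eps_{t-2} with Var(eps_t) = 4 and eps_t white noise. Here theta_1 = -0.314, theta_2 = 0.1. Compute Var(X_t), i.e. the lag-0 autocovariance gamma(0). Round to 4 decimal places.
\gamma(0) = 4.4344

For an MA(q) process X_t = eps_t + sum_i theta_i eps_{t-i} with
Var(eps_t) = sigma^2, the variance is
  gamma(0) = sigma^2 * (1 + sum_i theta_i^2).
  sum_i theta_i^2 = (-0.314)^2 + (0.1)^2 = 0.098596 + 0.01 = 0.108596.
  gamma(0) = 4 * (1 + 0.108596) = 4 * 1.108596 = 4.434384, which rounds to 4.4344.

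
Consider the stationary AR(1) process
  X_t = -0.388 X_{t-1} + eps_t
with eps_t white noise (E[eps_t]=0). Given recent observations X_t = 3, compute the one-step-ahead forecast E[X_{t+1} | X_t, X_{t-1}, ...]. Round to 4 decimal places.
E[X_{t+1} \mid \mathcal F_t] = -1.1640

For an AR(p) model X_t = c + sum_i phi_i X_{t-i} + eps_t, the
one-step-ahead conditional mean is
  E[X_{t+1} | X_t, ...] = c + sum_i phi_i X_{t+1-i}.
Substitute known values:
  E[X_{t+1} | ...] = (-0.388) * (3)
                   = -1.1640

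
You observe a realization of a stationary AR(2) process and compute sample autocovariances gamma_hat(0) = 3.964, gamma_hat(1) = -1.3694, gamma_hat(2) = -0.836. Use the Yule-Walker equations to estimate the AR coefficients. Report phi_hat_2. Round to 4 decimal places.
\hat\phi_{2} = -0.3750

The Yule-Walker equations for an AR(p) process read, in matrix form,
  Gamma_p phi = r_p,   with   (Gamma_p)_{ij} = gamma(|i - j|),
                       (r_p)_i = gamma(i),   i,j = 1..p.
Substitute the sample gammas (Toeplitz matrix and right-hand side of size 2):
  Gamma_p = [[3.964, -1.3694], [-1.3694, 3.964]]
  r_p     = [-1.3694, -0.836]
Written out:
  3.964 phi_1 - 1.3694 phi_2 = -1.3694
  -1.3694 phi_1 + 3.964 phi_2 = -0.836
Solve by Cramer's rule:
  det = gamma(0)^2 - gamma(1)^2 = (3.964)^2 - (-1.3694)^2 = 15.713296 - 1.87525636 = 13.83803964
  phi_hat_1 = [gamma(1) gamma(0) - gamma(1) gamma(2)] / det = [(-1.3694)(3.964) - (-1.3694)(-0.836)] / 13.83803964 = -6.57312 / 13.83803964 = -0.475
  phi_hat_2 = [gamma(0) gamma(2) - gamma(1)^2] / det = [(3.964)(-0.836) - (-1.3694)^2] / 13.83803964 = -5.18916036 / 13.83803964 = -0.375
So phi_hat = [-0.4750, -0.3750].
Therefore phi_hat_2 = -0.3750.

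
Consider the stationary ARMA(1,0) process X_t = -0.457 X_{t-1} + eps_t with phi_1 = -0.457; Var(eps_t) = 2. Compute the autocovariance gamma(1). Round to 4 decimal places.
\gamma(1) = -1.1553

Multiply the model equation by X_{t-k} and take expectations. With theta_0 = psi_0 = 1 and psi_j the MA(infinity) weights, this gives
  gamma(k) - sum_i phi_i gamma(k-i) = c_k,
  c_k = sigma^2 * sum_{j=k..q} theta_j psi_{j-k}   (c_k = 0 for k > q),
using gamma(-m) = gamma(m).
Pure AR (q = 0): c_0 = sigma^2 = 2, c_k = 0 for k >= 1.
Equations for k = 0 and k = 1 (AR order 1):
  gamma(0) = phi_1 gamma(1) + c_0
  gamma(1) = phi_1 gamma(0) + c_1
Substituting the second into the first: gamma(0) (1 - phi_1^2) = c_0 + phi_1 c_1, so
  gamma(0) = c_0 / (1 - phi_1^2) = 2 / (1 - (-0.457)^2) = 2 / 0.791151 = 2.527962.
  gamma(1) = phi_1 gamma(0) = (-0.457)(2.527962) = -1.155279.
Therefore gamma(1) = -1.1553 (to 4 decimal places).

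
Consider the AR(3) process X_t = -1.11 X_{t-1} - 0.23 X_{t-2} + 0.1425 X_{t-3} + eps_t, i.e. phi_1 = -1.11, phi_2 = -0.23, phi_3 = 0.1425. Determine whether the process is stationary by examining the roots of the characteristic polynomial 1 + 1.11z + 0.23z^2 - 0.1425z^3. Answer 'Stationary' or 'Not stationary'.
\text{Stationary}

The AR(p) characteristic polynomial is P(z) = 1 + 1.11z + 0.23z^2 - 0.1425z^3.
Stationarity requires all roots to lie outside the unit circle, i.e. |z| > 1 for every root.
Degree 3: look for a simple real root z0 first, then factor out (1 - z/z0) and solve the remaining quadratic.
Testing z0 = 4: P(4) = 1 + (1.11)(4) + (0.23)(4)^2 + (-0.1425)(4)^3
  = 1 + (4.44) + (3.68) + (-9.12) = 0.  So z_0 = 4 is a root, |z_0| = 4.
Divide out the factor (1 - 0.25 z) = (1 - z/z0) (since 1/z0 = 0.25):
  P(z) = (1 - 0.25 z)(1 + (1.36) z + (0.57) z^2)
  [check: z-coef 1.36 - (0.25) = 1.11; z^2-coef 0.57 - (0.25)(1.36) = 0.23; z^3-coef -(0.25)(0.57) = -0.1425.]
Remaining roots from the quadratic factor 1 + (1.36) z + (0.57) z^2:
  Set 1 + (1.36) z + (0.57) z^2 = 0, i.e. a z^2 + b z + c = 0 with a = 0.57, b = 1.36, c = 1.
  Discriminant D = b^2 - 4ac = (1.36)^2 - 4*(0.57)*1 = 1.8496 - (2.28) = -0.4304.
  D < 0, so the roots are the complex-conjugate pair z = (-b +/- i sqrt(-D)) / (2a) = -1.193 +/- 0.5755i.
  For a conjugate pair |z|^2 = z * conj(z) = (product of roots) = c/a = 1/(0.57) = 1.754386, so |z| = sqrt(1.754386) = 1.3245 for both roots.
Moduli of all roots: 4.0000, 1.3245, 1.3245.
All moduli strictly greater than 1? Yes.
Verdict: Stationary.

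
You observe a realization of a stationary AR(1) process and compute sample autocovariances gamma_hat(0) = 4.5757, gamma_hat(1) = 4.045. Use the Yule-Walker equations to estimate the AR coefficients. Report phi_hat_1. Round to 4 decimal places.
\hat\phi_{1} = 0.8840

The Yule-Walker equations for an AR(p) process read, in matrix form,
  Gamma_p phi = r_p,   with   (Gamma_p)_{ij} = gamma(|i - j|),
                       (r_p)_i = gamma(i),   i,j = 1..p.
Substitute the sample gammas (Toeplitz matrix and right-hand side of size 1):
  Gamma_p = [[4.5757]]
  r_p     = [4.045]
With p = 1 this is the single equation gamma(0) phi_1 = gamma(1):
  phi_hat_1 = gamma(1) / gamma(0) = 4.045 / 4.5757 = 0.8840.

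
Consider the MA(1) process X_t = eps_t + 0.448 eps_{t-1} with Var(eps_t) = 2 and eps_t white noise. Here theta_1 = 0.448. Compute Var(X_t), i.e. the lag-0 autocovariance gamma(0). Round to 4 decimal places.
\gamma(0) = 2.4014

For an MA(q) process X_t = eps_t + sum_i theta_i eps_{t-i} with
Var(eps_t) = sigma^2, the variance is
  gamma(0) = sigma^2 * (1 + sum_i theta_i^2).
  sum_i theta_i^2 = (0.448)^2 = 0.200704.
  gamma(0) = 2 * (1 + 0.200704) = 2 * 1.200704 = 2.401408, which rounds to 2.4014.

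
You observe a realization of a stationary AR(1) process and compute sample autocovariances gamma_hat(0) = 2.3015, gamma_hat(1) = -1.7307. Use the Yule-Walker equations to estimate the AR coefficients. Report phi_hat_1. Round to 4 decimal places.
\hat\phi_{1} = -0.7520

The Yule-Walker equations for an AR(p) process read, in matrix form,
  Gamma_p phi = r_p,   with   (Gamma_p)_{ij} = gamma(|i - j|),
                       (r_p)_i = gamma(i),   i,j = 1..p.
Substitute the sample gammas (Toeplitz matrix and right-hand side of size 1):
  Gamma_p = [[2.3015]]
  r_p     = [-1.7307]
With p = 1 this is the single equation gamma(0) phi_1 = gamma(1):
  phi_hat_1 = gamma(1) / gamma(0) = -1.7307 / 2.3015 = -0.7520.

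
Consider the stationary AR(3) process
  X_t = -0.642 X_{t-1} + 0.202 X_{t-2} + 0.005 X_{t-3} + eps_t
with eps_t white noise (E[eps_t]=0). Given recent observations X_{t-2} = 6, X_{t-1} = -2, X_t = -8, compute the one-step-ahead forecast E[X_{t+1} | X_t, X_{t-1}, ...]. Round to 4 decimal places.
E[X_{t+1} \mid \mathcal F_t] = 4.7620

For an AR(p) model X_t = c + sum_i phi_i X_{t-i} + eps_t, the
one-step-ahead conditional mean is
  E[X_{t+1} | X_t, ...] = c + sum_i phi_i X_{t+1-i}.
Substitute known values:
  E[X_{t+1} | ...] = (-0.642) * (-8) + (0.202) * (-2) + (0.005) * (6)
                   = 4.7620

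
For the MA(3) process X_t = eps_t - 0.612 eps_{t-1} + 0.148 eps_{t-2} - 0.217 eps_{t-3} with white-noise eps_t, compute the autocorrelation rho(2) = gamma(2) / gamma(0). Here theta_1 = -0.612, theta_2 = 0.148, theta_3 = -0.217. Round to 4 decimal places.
\rho(2) = 0.1945

For an MA(q) process with theta_0 = 1, the autocovariance is
  gamma(k) = sigma^2 * sum_{i=0..q-k} theta_i * theta_{i+k},
and rho(k) = gamma(k) / gamma(0). Sigma^2 cancels.
  numerator   = (1)*(0.148) + (-0.612)*(-0.217) = 0.280804.
  denominator = (1)^2 + (-0.612)^2 + (0.148)^2 + (-0.217)^2 = 1.443537.
  rho(2) = 0.280804 / 1.443537 = 0.1945.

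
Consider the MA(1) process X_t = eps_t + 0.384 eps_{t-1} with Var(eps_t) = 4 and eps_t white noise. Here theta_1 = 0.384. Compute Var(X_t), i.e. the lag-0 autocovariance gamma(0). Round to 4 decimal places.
\gamma(0) = 4.5898

For an MA(q) process X_t = eps_t + sum_i theta_i eps_{t-i} with
Var(eps_t) = sigma^2, the variance is
  gamma(0) = sigma^2 * (1 + sum_i theta_i^2).
  sum_i theta_i^2 = (0.384)^2 = 0.147456.
  gamma(0) = 4 * (1 + 0.147456) = 4 * 1.147456 = 4.589824, which rounds to 4.5898.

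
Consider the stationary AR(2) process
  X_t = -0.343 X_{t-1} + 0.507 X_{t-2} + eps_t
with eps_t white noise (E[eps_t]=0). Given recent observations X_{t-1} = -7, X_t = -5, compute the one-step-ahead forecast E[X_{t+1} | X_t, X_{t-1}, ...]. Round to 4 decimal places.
E[X_{t+1} \mid \mathcal F_t] = -1.8340

For an AR(p) model X_t = c + sum_i phi_i X_{t-i} + eps_t, the
one-step-ahead conditional mean is
  E[X_{t+1} | X_t, ...] = c + sum_i phi_i X_{t+1-i}.
Substitute known values:
  E[X_{t+1} | ...] = (-0.343) * (-5) + (0.507) * (-7)
                   = -1.8340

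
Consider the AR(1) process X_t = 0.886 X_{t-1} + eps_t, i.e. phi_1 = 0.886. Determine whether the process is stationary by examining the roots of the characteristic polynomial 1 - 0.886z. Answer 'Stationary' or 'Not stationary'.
\text{Stationary}

The AR(p) characteristic polynomial is P(z) = 1 - 0.886z.
Stationarity requires all roots to lie outside the unit circle, i.e. |z| > 1 for every root.
This is linear in z: 1 + (-0.886) z = 0  =>  z = -1/(-0.886) = 1.128668,  |z| = 1.128668.
Moduli of all roots: 1.1287.
All moduli strictly greater than 1? Yes.
Verdict: Stationary.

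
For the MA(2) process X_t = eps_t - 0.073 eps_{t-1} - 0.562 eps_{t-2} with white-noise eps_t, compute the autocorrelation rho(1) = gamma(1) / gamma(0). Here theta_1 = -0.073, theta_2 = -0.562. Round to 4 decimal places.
\rho(1) = -0.0242

For an MA(q) process with theta_0 = 1, the autocovariance is
  gamma(k) = sigma^2 * sum_{i=0..q-k} theta_i * theta_{i+k},
and rho(k) = gamma(k) / gamma(0). Sigma^2 cancels.
  numerator   = (1)*(-0.073) + (-0.073)*(-0.562) = -0.031974.
  denominator = (1)^2 + (-0.073)^2 + (-0.562)^2 = 1.321173.
  rho(1) = -0.031974 / 1.321173 = -0.0242.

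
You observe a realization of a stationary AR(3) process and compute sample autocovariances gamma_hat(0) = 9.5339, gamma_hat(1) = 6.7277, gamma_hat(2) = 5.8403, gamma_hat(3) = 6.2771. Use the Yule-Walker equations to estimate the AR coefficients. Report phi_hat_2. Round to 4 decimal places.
\hat\phi_{2} = 0.0410

The Yule-Walker equations for an AR(p) process read, in matrix form,
  Gamma_p phi = r_p,   with   (Gamma_p)_{ij} = gamma(|i - j|),
                       (r_p)_i = gamma(i),   i,j = 1..p.
Substitute the sample gammas (Toeplitz matrix and right-hand side of size 3):
  Gamma_p = [[9.5339, 6.7277, 5.8403], [6.7277, 9.5339, 6.7277], [5.8403, 6.7277, 9.5339]]
  r_p     = [6.7277, 5.8403, 6.2771]
Written out (R1..R3):
  (R1) 9.5339 phi_1 + 6.7277 phi_2 + 5.8403 phi_3 = 6.7277
  (R2) 6.7277 phi_1 + 9.5339 phi_2 + 6.7277 phi_3 = 5.8403
  (R3) 5.8403 phi_1 + 6.7277 phi_2 + 9.5339 phi_3 = 6.2771
Gaussian elimination:
  R2 <- R2 - (6.7277/9.5339) R1 = R2 - (0.705661) R1:  4.786425 phi_2 + 2.606429 phi_3 = 1.092825
  R3 <- R3 - (5.8403/9.5339) R1 = R3 - (0.612582) R1:  2.606429 phi_2 + 5.956235 phi_3 = 2.155829
  R3 <- R3 - (2.606429/4.786425) R2 = R3 - (0.544546) R2:  4.536914 phi_3 = 1.560735
Back-substitution:
  phi_hat_3 = 1.560735 / 4.536914 = 0.344008
  phi_hat_2 = (1.092825 - (2.606429)(0.344008)) / 4.786425 = 0.040989
  phi_hat_1 = (6.7277 - (6.7277)(0.040989) - (5.8403)(0.344008)) / 9.5339 = 0.466003
So phi_hat = [0.4660, 0.0410, 0.3440].
Therefore phi_hat_2 = 0.0410.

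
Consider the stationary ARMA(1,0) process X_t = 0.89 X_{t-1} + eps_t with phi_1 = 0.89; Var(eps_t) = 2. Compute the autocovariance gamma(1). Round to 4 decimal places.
\gamma(1) = 8.5618

Multiply the model equation by X_{t-k} and take expectations. With theta_0 = psi_0 = 1 and psi_j the MA(infinity) weights, this gives
  gamma(k) - sum_i phi_i gamma(k-i) = c_k,
  c_k = sigma^2 * sum_{j=k..q} theta_j psi_{j-k}   (c_k = 0 for k > q),
using gamma(-m) = gamma(m).
Pure AR (q = 0): c_0 = sigma^2 = 2, c_k = 0 for k >= 1.
Equations for k = 0 and k = 1 (AR order 1):
  gamma(0) = phi_1 gamma(1) + c_0
  gamma(1) = phi_1 gamma(0) + c_1
Substituting the second into the first: gamma(0) (1 - phi_1^2) = c_0 + phi_1 c_1, so
  gamma(0) = c_0 / (1 - phi_1^2) = 2 / (1 - (0.89)^2) = 2 / 0.2079 = 9.62001.
  gamma(1) = phi_1 gamma(0) = (0.89)(9.62001) = 8.561809.
Therefore gamma(1) = 8.5618 (to 4 decimal places).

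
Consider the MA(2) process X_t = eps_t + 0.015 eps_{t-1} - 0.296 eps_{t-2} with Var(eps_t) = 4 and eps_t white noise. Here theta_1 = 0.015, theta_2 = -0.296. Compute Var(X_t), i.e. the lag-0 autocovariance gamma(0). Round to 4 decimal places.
\gamma(0) = 4.3514

For an MA(q) process X_t = eps_t + sum_i theta_i eps_{t-i} with
Var(eps_t) = sigma^2, the variance is
  gamma(0) = sigma^2 * (1 + sum_i theta_i^2).
  sum_i theta_i^2 = (0.015)^2 + (-0.296)^2 = 0.000225 + 0.087616 = 0.087841.
  gamma(0) = 4 * (1 + 0.087841) = 4 * 1.087841 = 4.351364, which rounds to 4.3514.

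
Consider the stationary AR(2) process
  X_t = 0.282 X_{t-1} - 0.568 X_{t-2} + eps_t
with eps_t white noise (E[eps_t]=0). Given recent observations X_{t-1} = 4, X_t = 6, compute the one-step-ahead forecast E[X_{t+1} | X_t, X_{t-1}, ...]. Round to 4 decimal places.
E[X_{t+1} \mid \mathcal F_t] = -0.5800

For an AR(p) model X_t = c + sum_i phi_i X_{t-i} + eps_t, the
one-step-ahead conditional mean is
  E[X_{t+1} | X_t, ...] = c + sum_i phi_i X_{t+1-i}.
Substitute known values:
  E[X_{t+1} | ...] = (0.282) * (6) + (-0.568) * (4)
                   = -0.5800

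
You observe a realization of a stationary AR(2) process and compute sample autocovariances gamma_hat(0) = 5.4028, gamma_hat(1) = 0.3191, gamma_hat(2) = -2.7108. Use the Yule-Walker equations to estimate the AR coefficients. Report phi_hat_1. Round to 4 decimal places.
\hat\phi_{1} = 0.0890

The Yule-Walker equations for an AR(p) process read, in matrix form,
  Gamma_p phi = r_p,   with   (Gamma_p)_{ij} = gamma(|i - j|),
                       (r_p)_i = gamma(i),   i,j = 1..p.
Substitute the sample gammas (Toeplitz matrix and right-hand side of size 2):
  Gamma_p = [[5.4028, 0.3191], [0.3191, 5.4028]]
  r_p     = [0.3191, -2.7108]
Written out:
  5.4028 phi_1 + 0.3191 phi_2 = 0.3191
  0.3191 phi_1 + 5.4028 phi_2 = -2.7108
Solve by Cramer's rule:
  det = gamma(0)^2 - gamma(1)^2 = (5.4028)^2 - (0.3191)^2 = 29.19024784 - 0.10182481 = 29.08842303
  phi_hat_1 = [gamma(1) gamma(0) - gamma(1) gamma(2)] / det = [(0.3191)(5.4028) - (0.3191)(-2.7108)] / 29.08842303 = 2.58904976 / 29.08842303 = 0.089
  phi_hat_2 = [gamma(0) gamma(2) - gamma(1)^2] / det = [(5.4028)(-2.7108) - (0.3191)^2] / 29.08842303 = -14.74773505 / 29.08842303 = -0.507
So phi_hat = [0.0890, -0.5070].
Therefore phi_hat_1 = 0.0890.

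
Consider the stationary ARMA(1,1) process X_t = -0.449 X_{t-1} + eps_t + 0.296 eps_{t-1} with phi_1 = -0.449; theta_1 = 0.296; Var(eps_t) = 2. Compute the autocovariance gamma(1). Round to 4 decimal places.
\gamma(1) = -0.3323

Multiply the model equation by X_{t-k} and take expectations. With theta_0 = psi_0 = 1 and psi_j the MA(infinity) weights, this gives
  gamma(k) - sum_i phi_i gamma(k-i) = c_k,
  c_k = sigma^2 * sum_{j=k..q} theta_j psi_{j-k}   (c_k = 0 for k > q),
using gamma(-m) = gamma(m).
psi-weights needed (psi_j = theta_j + sum_i phi_i psi_{j-i}):
  psi_1 = theta_1 + phi_1 = 0.296 + (-0.449) = -0.153
Right-hand sides:
  c_0 = sigma^2 (1 + theta_1 psi_1) = 2 * (1 + (0.296)(-0.153)) = 2 * 0.954712 = 1.909424
  c_1 = sigma^2 theta_1 = 2 * (0.296) = 0.592
  c_2 = 0
Equations for k = 0 and k = 1 (AR order 1):
  gamma(0) = phi_1 gamma(1) + c_0
  gamma(1) = phi_1 gamma(0) + c_1
Substituting the second into the first: gamma(0) (1 - phi_1^2) = c_0 + phi_1 c_1, so
  gamma(0) = (c_0 + phi_1 c_1) / (1 - phi_1^2) = (1.909424 + (-0.449)(0.592)) / (1 - (-0.449)^2) = 1.643616 / 0.798399 = 2.05864.
  gamma(1) = phi_1 gamma(0) + c_1 = (-0.449)(2.05864) + (0.592) = -0.332329.
Therefore gamma(1) = -0.3323 (to 4 decimal places).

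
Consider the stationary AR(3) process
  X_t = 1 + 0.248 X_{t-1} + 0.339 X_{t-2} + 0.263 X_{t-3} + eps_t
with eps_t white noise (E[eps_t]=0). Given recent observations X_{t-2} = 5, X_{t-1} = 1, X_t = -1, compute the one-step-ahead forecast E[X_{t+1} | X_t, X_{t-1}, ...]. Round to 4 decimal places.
E[X_{t+1} \mid \mathcal F_t] = 2.4060

For an AR(p) model X_t = c + sum_i phi_i X_{t-i} + eps_t, the
one-step-ahead conditional mean is
  E[X_{t+1} | X_t, ...] = c + sum_i phi_i X_{t+1-i}.
Substitute known values:
  E[X_{t+1} | ...] = 1 + (0.248) * (-1) + (0.339) * (1) + (0.263) * (5)
                   = 2.4060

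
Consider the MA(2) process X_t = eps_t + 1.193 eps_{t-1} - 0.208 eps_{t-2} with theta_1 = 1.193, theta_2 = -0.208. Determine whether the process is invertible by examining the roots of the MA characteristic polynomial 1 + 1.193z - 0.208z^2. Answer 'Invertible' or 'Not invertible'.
\text{Not invertible}

The MA(q) characteristic polynomial is P(z) = 1 + 1.193z - 0.208z^2.
Invertibility requires all roots to lie outside the unit circle, i.e. |z| > 1 for every root.
Set 1 + (1.193) z + (-0.208) z^2 = 0, i.e. a z^2 + b z + c = 0 with a = -0.208, b = 1.193, c = 1.
Discriminant D = b^2 - 4ac = (1.193)^2 - 4*(-0.208)*1 = 1.423249 - (-0.832) = 2.255249.
D >= 0, so the roots are real: z = (-b +/- sqrt(D)) / (2a) = (-1.193 +/- 1.501749) / (-0.416).
  z_1 = (-1.193 + 1.501749) / (-0.416) = -0.7422,   |z_1| = 0.7422.
  z_2 = (-1.193 - 1.501749) / (-0.416) = 6.4778,   |z_2| = 6.4778.
Moduli of all roots: 0.7422, 6.4778.
All moduli strictly greater than 1? No.
Verdict: Not invertible.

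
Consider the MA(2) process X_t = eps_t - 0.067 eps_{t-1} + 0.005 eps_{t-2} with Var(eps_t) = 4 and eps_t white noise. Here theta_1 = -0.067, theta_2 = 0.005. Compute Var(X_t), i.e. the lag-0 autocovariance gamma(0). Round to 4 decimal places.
\gamma(0) = 4.0181

For an MA(q) process X_t = eps_t + sum_i theta_i eps_{t-i} with
Var(eps_t) = sigma^2, the variance is
  gamma(0) = sigma^2 * (1 + sum_i theta_i^2).
  sum_i theta_i^2 = (-0.067)^2 + (0.005)^2 = 0.004489 + 0.000025 = 0.004514.
  gamma(0) = 4 * (1 + 0.004514) = 4 * 1.004514 = 4.018056, which rounds to 4.0181.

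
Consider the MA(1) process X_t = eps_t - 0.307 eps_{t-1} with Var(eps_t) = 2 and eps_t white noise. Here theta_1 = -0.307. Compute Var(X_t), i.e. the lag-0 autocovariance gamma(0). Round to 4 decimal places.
\gamma(0) = 2.1885

For an MA(q) process X_t = eps_t + sum_i theta_i eps_{t-i} with
Var(eps_t) = sigma^2, the variance is
  gamma(0) = sigma^2 * (1 + sum_i theta_i^2).
  sum_i theta_i^2 = (-0.307)^2 = 0.094249.
  gamma(0) = 2 * (1 + 0.094249) = 2 * 1.094249 = 2.188498, which rounds to 2.1885.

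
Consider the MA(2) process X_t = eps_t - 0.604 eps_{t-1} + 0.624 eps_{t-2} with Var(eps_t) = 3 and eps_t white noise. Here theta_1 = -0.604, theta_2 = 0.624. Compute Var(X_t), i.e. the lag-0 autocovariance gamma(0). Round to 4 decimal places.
\gamma(0) = 5.2626

For an MA(q) process X_t = eps_t + sum_i theta_i eps_{t-i} with
Var(eps_t) = sigma^2, the variance is
  gamma(0) = sigma^2 * (1 + sum_i theta_i^2).
  sum_i theta_i^2 = (-0.604)^2 + (0.624)^2 = 0.364816 + 0.389376 = 0.754192.
  gamma(0) = 3 * (1 + 0.754192) = 3 * 1.754192 = 5.262576, which rounds to 5.2626.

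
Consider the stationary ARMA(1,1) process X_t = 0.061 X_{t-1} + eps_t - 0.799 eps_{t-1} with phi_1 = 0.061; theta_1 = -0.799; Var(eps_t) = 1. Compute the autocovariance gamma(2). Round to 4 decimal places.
\gamma(2) = -0.0430

Multiply the model equation by X_{t-k} and take expectations. With theta_0 = psi_0 = 1 and psi_j the MA(infinity) weights, this gives
  gamma(k) - sum_i phi_i gamma(k-i) = c_k,
  c_k = sigma^2 * sum_{j=k..q} theta_j psi_{j-k}   (c_k = 0 for k > q),
using gamma(-m) = gamma(m).
psi-weights needed (psi_j = theta_j + sum_i phi_i psi_{j-i}):
  psi_1 = theta_1 + phi_1 = -0.799 + (0.061) = -0.738
Right-hand sides:
  c_0 = sigma^2 (1 + theta_1 psi_1) = 1 * (1 + (-0.799)(-0.738)) = 1 * 1.589662 = 1.589662
  c_1 = sigma^2 theta_1 = 1 * (-0.799) = -0.799
  c_2 = 0
Equations for k = 0 and k = 1 (AR order 1):
  gamma(0) = phi_1 gamma(1) + c_0
  gamma(1) = phi_1 gamma(0) + c_1
Substituting the second into the first: gamma(0) (1 - phi_1^2) = c_0 + phi_1 c_1, so
  gamma(0) = (c_0 + phi_1 c_1) / (1 - phi_1^2) = (1.589662 + (0.061)(-0.799)) / (1 - (0.061)^2) = 1.540923 / 0.996279 = 1.546678.
  gamma(1) = phi_1 gamma(0) + c_1 = (0.061)(1.546678) + (-0.799) = -0.704653.
For k = 2 (> q): gamma(2) = phi_1 gamma(1) = (0.061)(-0.704653) = -0.042984.
Therefore gamma(2) = -0.0430 (to 4 decimal places).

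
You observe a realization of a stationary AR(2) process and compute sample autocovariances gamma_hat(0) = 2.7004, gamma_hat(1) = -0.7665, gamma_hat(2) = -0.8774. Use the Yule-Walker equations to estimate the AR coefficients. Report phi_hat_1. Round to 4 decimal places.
\hat\phi_{1} = -0.4090

The Yule-Walker equations for an AR(p) process read, in matrix form,
  Gamma_p phi = r_p,   with   (Gamma_p)_{ij} = gamma(|i - j|),
                       (r_p)_i = gamma(i),   i,j = 1..p.
Substitute the sample gammas (Toeplitz matrix and right-hand side of size 2):
  Gamma_p = [[2.7004, -0.7665], [-0.7665, 2.7004]]
  r_p     = [-0.7665, -0.8774]
Written out:
  2.7004 phi_1 - 0.7665 phi_2 = -0.7665
  -0.7665 phi_1 + 2.7004 phi_2 = -0.8774
Solve by Cramer's rule:
  det = gamma(0)^2 - gamma(1)^2 = (2.7004)^2 - (-0.7665)^2 = 7.29216016 - 0.58752225 = 6.70463791
  phi_hat_1 = [gamma(1) gamma(0) - gamma(1) gamma(2)] / det = [(-0.7665)(2.7004) - (-0.7665)(-0.8774)] / 6.70463791 = -2.7423837 / 6.70463791 = -0.409
  phi_hat_2 = [gamma(0) gamma(2) - gamma(1)^2] / det = [(2.7004)(-0.8774) - (-0.7665)^2] / 6.70463791 = -2.95685321 / 6.70463791 = -0.441
So phi_hat = [-0.4090, -0.4410].
Therefore phi_hat_1 = -0.4090.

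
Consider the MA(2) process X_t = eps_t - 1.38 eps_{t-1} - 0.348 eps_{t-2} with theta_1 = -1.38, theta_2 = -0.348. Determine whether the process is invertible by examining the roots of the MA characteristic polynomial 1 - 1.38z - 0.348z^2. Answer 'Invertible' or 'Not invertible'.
\text{Not invertible}

The MA(q) characteristic polynomial is P(z) = 1 - 1.38z - 0.348z^2.
Invertibility requires all roots to lie outside the unit circle, i.e. |z| > 1 for every root.
Set 1 + (-1.38) z + (-0.348) z^2 = 0, i.e. a z^2 + b z + c = 0 with a = -0.348, b = -1.38, c = 1.
Discriminant D = b^2 - 4ac = (-1.38)^2 - 4*(-0.348)*1 = 1.9044 - (-1.392) = 3.2964.
D >= 0, so the roots are real: z = (-b +/- sqrt(D)) / (2a) = (1.38 +/- 1.815599) / (-0.696).
  z_1 = (1.38 + 1.815599) / (-0.696) = -4.5914,   |z_1| = 4.5914.
  z_2 = (1.38 - 1.815599) / (-0.696) = 0.6259,   |z_2| = 0.6259.
Moduli of all roots: 4.5914, 0.6259.
All moduli strictly greater than 1? No.
Verdict: Not invertible.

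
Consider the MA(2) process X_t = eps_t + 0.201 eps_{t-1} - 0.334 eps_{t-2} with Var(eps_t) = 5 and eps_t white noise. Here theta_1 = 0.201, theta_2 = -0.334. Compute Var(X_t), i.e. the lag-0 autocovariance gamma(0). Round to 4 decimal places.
\gamma(0) = 5.7598

For an MA(q) process X_t = eps_t + sum_i theta_i eps_{t-i} with
Var(eps_t) = sigma^2, the variance is
  gamma(0) = sigma^2 * (1 + sum_i theta_i^2).
  sum_i theta_i^2 = (0.201)^2 + (-0.334)^2 = 0.040401 + 0.111556 = 0.151957.
  gamma(0) = 5 * (1 + 0.151957) = 5 * 1.151957 = 5.759785, which rounds to 5.7598.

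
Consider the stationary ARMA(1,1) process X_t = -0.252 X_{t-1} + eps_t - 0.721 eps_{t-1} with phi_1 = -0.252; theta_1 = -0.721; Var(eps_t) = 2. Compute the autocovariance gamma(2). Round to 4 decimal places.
\gamma(2) = 0.6188

Multiply the model equation by X_{t-k} and take expectations. With theta_0 = psi_0 = 1 and psi_j the MA(infinity) weights, this gives
  gamma(k) - sum_i phi_i gamma(k-i) = c_k,
  c_k = sigma^2 * sum_{j=k..q} theta_j psi_{j-k}   (c_k = 0 for k > q),
using gamma(-m) = gamma(m).
psi-weights needed (psi_j = theta_j + sum_i phi_i psi_{j-i}):
  psi_1 = theta_1 + phi_1 = -0.721 + (-0.252) = -0.973
Right-hand sides:
  c_0 = sigma^2 (1 + theta_1 psi_1) = 2 * (1 + (-0.721)(-0.973)) = 2 * 1.701533 = 3.403066
  c_1 = sigma^2 theta_1 = 2 * (-0.721) = -1.442
  c_2 = 0
Equations for k = 0 and k = 1 (AR order 1):
  gamma(0) = phi_1 gamma(1) + c_0
  gamma(1) = phi_1 gamma(0) + c_1
Substituting the second into the first: gamma(0) (1 - phi_1^2) = c_0 + phi_1 c_1, so
  gamma(0) = (c_0 + phi_1 c_1) / (1 - phi_1^2) = (3.403066 + (-0.252)(-1.442)) / (1 - (-0.252)^2) = 3.76645 / 0.936496 = 4.021854.
  gamma(1) = phi_1 gamma(0) + c_1 = (-0.252)(4.021854) + (-1.442) = -2.455507.
For k = 2 (> q): gamma(2) = phi_1 gamma(1) = (-0.252)(-2.455507) = 0.618788.
Therefore gamma(2) = 0.6188 (to 4 decimal places).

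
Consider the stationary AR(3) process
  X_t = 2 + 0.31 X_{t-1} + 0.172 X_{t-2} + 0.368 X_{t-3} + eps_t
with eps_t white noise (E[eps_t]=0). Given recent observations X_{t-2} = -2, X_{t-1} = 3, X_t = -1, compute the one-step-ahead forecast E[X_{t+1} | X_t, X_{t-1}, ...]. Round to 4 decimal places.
E[X_{t+1} \mid \mathcal F_t] = 1.4700

For an AR(p) model X_t = c + sum_i phi_i X_{t-i} + eps_t, the
one-step-ahead conditional mean is
  E[X_{t+1} | X_t, ...] = c + sum_i phi_i X_{t+1-i}.
Substitute known values:
  E[X_{t+1} | ...] = 2 + (0.31) * (-1) + (0.172) * (3) + (0.368) * (-2)
                   = 1.4700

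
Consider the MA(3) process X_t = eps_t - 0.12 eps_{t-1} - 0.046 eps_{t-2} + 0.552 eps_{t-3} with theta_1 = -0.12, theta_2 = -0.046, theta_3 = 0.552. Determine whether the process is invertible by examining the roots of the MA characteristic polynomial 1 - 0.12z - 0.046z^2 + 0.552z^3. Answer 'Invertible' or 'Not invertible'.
\text{Invertible}

The MA(q) characteristic polynomial is P(z) = 1 - 0.12z - 0.046z^2 + 0.552z^3.
Invertibility requires all roots to lie outside the unit circle, i.e. |z| > 1 for every root.
Degree 3: look for a simple real root z0 first, then factor out (1 - z/z0) and solve the remaining quadratic.
Testing z0 = -1.25: P(-1.25) = 1 + (-0.12)(-1.25) + (-0.046)(-1.25)^2 + (0.552)(-1.25)^3
  = 1 + (0.15) + (-0.071875) + (-1.078125) = 0.  So z_0 = -1.25 is a root, |z_0| = 1.25.
Divide out the factor (1 + 0.8 z) = (1 - z/z0) (since 1/z0 = -0.8):
  P(z) = (1 + 0.8 z)(1 + (-0.92) z + (0.69) z^2)
  [check: z-coef -0.92 - (-0.8) = -0.12; z^2-coef 0.69 - (-0.8)(-0.92) = -0.046; z^3-coef -(-0.8)(0.69) = 0.552.]
Remaining roots from the quadratic factor 1 + (-0.92) z + (0.69) z^2:
  Set 1 + (-0.92) z + (0.69) z^2 = 0, i.e. a z^2 + b z + c = 0 with a = 0.69, b = -0.92, c = 1.
  Discriminant D = b^2 - 4ac = (-0.92)^2 - 4*(0.69)*1 = 0.8464 - (2.76) = -1.9136.
  D < 0, so the roots are the complex-conjugate pair z = (-b +/- i sqrt(-D)) / (2a) = 0.6667 +/- 1.0024i.
  For a conjugate pair |z|^2 = z * conj(z) = (product of roots) = c/a = 1/(0.69) = 1.449275, so |z| = sqrt(1.449275) = 1.2039 for both roots.
Moduli of all roots: 1.2500, 1.2039, 1.2039.
All moduli strictly greater than 1? Yes.
Verdict: Invertible.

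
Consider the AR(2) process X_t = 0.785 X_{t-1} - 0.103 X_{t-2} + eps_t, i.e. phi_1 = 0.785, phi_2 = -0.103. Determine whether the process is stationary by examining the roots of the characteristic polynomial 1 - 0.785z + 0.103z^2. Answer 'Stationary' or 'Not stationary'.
\text{Stationary}

The AR(p) characteristic polynomial is P(z) = 1 - 0.785z + 0.103z^2.
Stationarity requires all roots to lie outside the unit circle, i.e. |z| > 1 for every root.
Set 1 + (-0.785) z + (0.103) z^2 = 0, i.e. a z^2 + b z + c = 0 with a = 0.103, b = -0.785, c = 1.
Discriminant D = b^2 - 4ac = (-0.785)^2 - 4*(0.103)*1 = 0.616225 - (0.412) = 0.204225.
D >= 0, so the roots are real: z = (-b +/- sqrt(D)) / (2a) = (0.785 +/- 0.451913) / (0.206).
  z_1 = (0.785 + 0.451913) / (0.206) = 6.0044,   |z_1| = 6.0044.
  z_2 = (0.785 - 0.451913) / (0.206) = 1.6169,   |z_2| = 1.6169.
Moduli of all roots: 6.0044, 1.6169.
All moduli strictly greater than 1? Yes.
Verdict: Stationary.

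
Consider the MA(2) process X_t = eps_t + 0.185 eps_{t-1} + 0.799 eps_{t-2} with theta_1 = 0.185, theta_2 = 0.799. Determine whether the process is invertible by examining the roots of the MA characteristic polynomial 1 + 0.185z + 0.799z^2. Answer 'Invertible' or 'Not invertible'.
\text{Invertible}

The MA(q) characteristic polynomial is P(z) = 1 + 0.185z + 0.799z^2.
Invertibility requires all roots to lie outside the unit circle, i.e. |z| > 1 for every root.
Set 1 + (0.185) z + (0.799) z^2 = 0, i.e. a z^2 + b z + c = 0 with a = 0.799, b = 0.185, c = 1.
Discriminant D = b^2 - 4ac = (0.185)^2 - 4*(0.799)*1 = 0.034225 - (3.196) = -3.161775.
D < 0, so the roots are the complex-conjugate pair z = (-b +/- i sqrt(-D)) / (2a) = -0.1158 +/- 1.1127i.
For a conjugate pair |z|^2 = z * conj(z) = (product of roots) = c/a = 1/(0.799) = 1.251564, so |z| = sqrt(1.251564) = 1.1187 for both roots.
Moduli of all roots: 1.1187, 1.1187.
All moduli strictly greater than 1? Yes.
Verdict: Invertible.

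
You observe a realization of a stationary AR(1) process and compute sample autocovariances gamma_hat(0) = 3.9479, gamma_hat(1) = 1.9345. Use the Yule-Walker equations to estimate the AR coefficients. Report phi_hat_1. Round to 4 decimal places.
\hat\phi_{1} = 0.4900

The Yule-Walker equations for an AR(p) process read, in matrix form,
  Gamma_p phi = r_p,   with   (Gamma_p)_{ij} = gamma(|i - j|),
                       (r_p)_i = gamma(i),   i,j = 1..p.
Substitute the sample gammas (Toeplitz matrix and right-hand side of size 1):
  Gamma_p = [[3.9479]]
  r_p     = [1.9345]
With p = 1 this is the single equation gamma(0) phi_1 = gamma(1):
  phi_hat_1 = gamma(1) / gamma(0) = 1.9345 / 3.9479 = 0.4900.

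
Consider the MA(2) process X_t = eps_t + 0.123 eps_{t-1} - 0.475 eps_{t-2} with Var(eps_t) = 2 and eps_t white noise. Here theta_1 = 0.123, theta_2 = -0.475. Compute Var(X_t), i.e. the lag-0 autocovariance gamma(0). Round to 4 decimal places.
\gamma(0) = 2.4815

For an MA(q) process X_t = eps_t + sum_i theta_i eps_{t-i} with
Var(eps_t) = sigma^2, the variance is
  gamma(0) = sigma^2 * (1 + sum_i theta_i^2).
  sum_i theta_i^2 = (0.123)^2 + (-0.475)^2 = 0.015129 + 0.225625 = 0.240754.
  gamma(0) = 2 * (1 + 0.240754) = 2 * 1.240754 = 2.481508, which rounds to 2.4815.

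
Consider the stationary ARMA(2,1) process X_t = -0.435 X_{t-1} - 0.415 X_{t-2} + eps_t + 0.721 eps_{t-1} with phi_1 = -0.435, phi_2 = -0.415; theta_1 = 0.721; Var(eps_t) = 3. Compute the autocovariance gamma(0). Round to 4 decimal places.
\gamma(0) = 4.3088

Multiply the model equation by X_{t-k} and take expectations. With theta_0 = psi_0 = 1 and psi_j the MA(infinity) weights, this gives
  gamma(k) - sum_i phi_i gamma(k-i) = c_k,
  c_k = sigma^2 * sum_{j=k..q} theta_j psi_{j-k}   (c_k = 0 for k > q),
using gamma(-m) = gamma(m).
psi-weights needed (psi_j = theta_j + sum_i phi_i psi_{j-i}):
  psi_1 = theta_1 + phi_1 = 0.721 + (-0.435) = 0.286
Right-hand sides:
  c_0 = sigma^2 (1 + theta_1 psi_1) = 3 * (1 + (0.721)(0.286)) = 3 * 1.206206 = 3.618618
  c_1 = sigma^2 theta_1 = 3 * (0.721) = 2.163
  c_2 = 0
Equations for k = 0, 1, 2 (AR order 2, c_2 = 0):
  (E0) gamma(0) = phi_1 gamma(1) + phi_2 gamma(2) + c_0
  (E1) gamma(1) = phi_1 gamma(0) + phi_2 gamma(1) + c_1
  (E2) gamma(2) = phi_1 gamma(1) + phi_2 gamma(0)
From (E1): gamma(1) = A gamma(0) + B with
  A = phi_1 / (1 - phi_2) = -0.435 / 1.415 = -0.30742,   B = c_1 / (1 - phi_2) = 2.163 / 1.415 = 1.528622.
Insert (E2) into (E0): gamma(0) (1 - phi_2^2) = phi_1 (1 + phi_2) gamma(1) + c_0.
  phi_1 (1 + phi_2) = (-0.435)(0.585) = -0.254475,   1 - phi_2^2 = 0.827775.
Replace gamma(1) by A gamma(0) + B and collect gamma(0):
  gamma(0) [0.827775 - (-0.254475)(-0.30742)] = (-0.254475)(1.528622) + 3.618618
  gamma(0) * 0.749544 = 3.229622
  gamma(0) = 3.229622 / 0.749544 = 4.308781.
Therefore gamma(0) = 4.3088 (to 4 decimal places).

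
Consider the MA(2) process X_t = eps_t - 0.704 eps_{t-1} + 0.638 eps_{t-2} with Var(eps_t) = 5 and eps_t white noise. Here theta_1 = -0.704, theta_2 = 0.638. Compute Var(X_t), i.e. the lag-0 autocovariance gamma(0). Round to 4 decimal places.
\gamma(0) = 9.5133

For an MA(q) process X_t = eps_t + sum_i theta_i eps_{t-i} with
Var(eps_t) = sigma^2, the variance is
  gamma(0) = sigma^2 * (1 + sum_i theta_i^2).
  sum_i theta_i^2 = (-0.704)^2 + (0.638)^2 = 0.495616 + 0.407044 = 0.90266.
  gamma(0) = 5 * (1 + 0.90266) = 5 * 1.90266 = 9.5133.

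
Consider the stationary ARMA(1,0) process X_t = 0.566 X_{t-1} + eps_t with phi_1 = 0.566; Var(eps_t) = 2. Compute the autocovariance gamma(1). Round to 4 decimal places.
\gamma(1) = 1.6656

Multiply the model equation by X_{t-k} and take expectations. With theta_0 = psi_0 = 1 and psi_j the MA(infinity) weights, this gives
  gamma(k) - sum_i phi_i gamma(k-i) = c_k,
  c_k = sigma^2 * sum_{j=k..q} theta_j psi_{j-k}   (c_k = 0 for k > q),
using gamma(-m) = gamma(m).
Pure AR (q = 0): c_0 = sigma^2 = 2, c_k = 0 for k >= 1.
Equations for k = 0 and k = 1 (AR order 1):
  gamma(0) = phi_1 gamma(1) + c_0
  gamma(1) = phi_1 gamma(0) + c_1
Substituting the second into the first: gamma(0) (1 - phi_1^2) = c_0 + phi_1 c_1, so
  gamma(0) = c_0 / (1 - phi_1^2) = 2 / (1 - (0.566)^2) = 2 / 0.679644 = 2.942717.
  gamma(1) = phi_1 gamma(0) = (0.566)(2.942717) = 1.665578.
Therefore gamma(1) = 1.6656 (to 4 decimal places).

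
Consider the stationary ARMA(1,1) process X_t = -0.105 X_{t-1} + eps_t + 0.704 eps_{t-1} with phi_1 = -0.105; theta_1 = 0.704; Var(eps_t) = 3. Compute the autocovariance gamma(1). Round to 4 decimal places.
\gamma(1) = 1.6827

Multiply the model equation by X_{t-k} and take expectations. With theta_0 = psi_0 = 1 and psi_j the MA(infinity) weights, this gives
  gamma(k) - sum_i phi_i gamma(k-i) = c_k,
  c_k = sigma^2 * sum_{j=k..q} theta_j psi_{j-k}   (c_k = 0 for k > q),
using gamma(-m) = gamma(m).
psi-weights needed (psi_j = theta_j + sum_i phi_i psi_{j-i}):
  psi_1 = theta_1 + phi_1 = 0.704 + (-0.105) = 0.599
Right-hand sides:
  c_0 = sigma^2 (1 + theta_1 psi_1) = 3 * (1 + (0.704)(0.599)) = 3 * 1.421696 = 4.265088
  c_1 = sigma^2 theta_1 = 3 * (0.704) = 2.112
  c_2 = 0
Equations for k = 0 and k = 1 (AR order 1):
  gamma(0) = phi_1 gamma(1) + c_0
  gamma(1) = phi_1 gamma(0) + c_1
Substituting the second into the first: gamma(0) (1 - phi_1^2) = c_0 + phi_1 c_1, so
  gamma(0) = (c_0 + phi_1 c_1) / (1 - phi_1^2) = (4.265088 + (-0.105)(2.112)) / (1 - (-0.105)^2) = 4.043328 / 0.988975 = 4.088403.
  gamma(1) = phi_1 gamma(0) + c_1 = (-0.105)(4.088403) + (2.112) = 1.682718.
Therefore gamma(1) = 1.6827 (to 4 decimal places).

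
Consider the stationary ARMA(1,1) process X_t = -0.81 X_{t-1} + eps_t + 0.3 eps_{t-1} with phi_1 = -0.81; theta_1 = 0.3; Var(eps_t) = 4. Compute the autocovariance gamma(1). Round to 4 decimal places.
\gamma(1) = -4.4905

Multiply the model equation by X_{t-k} and take expectations. With theta_0 = psi_0 = 1 and psi_j the MA(infinity) weights, this gives
  gamma(k) - sum_i phi_i gamma(k-i) = c_k,
  c_k = sigma^2 * sum_{j=k..q} theta_j psi_{j-k}   (c_k = 0 for k > q),
using gamma(-m) = gamma(m).
psi-weights needed (psi_j = theta_j + sum_i phi_i psi_{j-i}):
  psi_1 = theta_1 + phi_1 = 0.3 + (-0.81) = -0.51
Right-hand sides:
  c_0 = sigma^2 (1 + theta_1 psi_1) = 4 * (1 + (0.3)(-0.51)) = 4 * 0.847 = 3.388
  c_1 = sigma^2 theta_1 = 4 * (0.3) = 1.2
  c_2 = 0
Equations for k = 0 and k = 1 (AR order 1):
  gamma(0) = phi_1 gamma(1) + c_0
  gamma(1) = phi_1 gamma(0) + c_1
Substituting the second into the first: gamma(0) (1 - phi_1^2) = c_0 + phi_1 c_1, so
  gamma(0) = (c_0 + phi_1 c_1) / (1 - phi_1^2) = (3.388 + (-0.81)(1.2)) / (1 - (-0.81)^2) = 2.416 / 0.3439 = 7.025298.
  gamma(1) = phi_1 gamma(0) + c_1 = (-0.81)(7.025298) + (1.2) = -4.490491.
Therefore gamma(1) = -4.4905 (to 4 decimal places).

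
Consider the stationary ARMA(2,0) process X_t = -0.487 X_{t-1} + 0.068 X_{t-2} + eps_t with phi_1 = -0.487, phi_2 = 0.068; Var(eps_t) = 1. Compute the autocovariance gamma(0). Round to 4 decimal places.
\gamma(0) = 1.3820

Multiply the model equation by X_{t-k} and take expectations. With theta_0 = psi_0 = 1 and psi_j the MA(infinity) weights, this gives
  gamma(k) - sum_i phi_i gamma(k-i) = c_k,
  c_k = sigma^2 * sum_{j=k..q} theta_j psi_{j-k}   (c_k = 0 for k > q),
using gamma(-m) = gamma(m).
Pure AR (q = 0): c_0 = sigma^2 = 1, c_k = 0 for k >= 1.
Equations for k = 0, 1, 2 (AR order 2, c_2 = 0):
  (E0) gamma(0) = phi_1 gamma(1) + phi_2 gamma(2) + c_0
  (E1) gamma(1) = phi_1 gamma(0) + phi_2 gamma(1) + c_1
  (E2) gamma(2) = phi_1 gamma(1) + phi_2 gamma(0)
From (E1): gamma(1) = A gamma(0) + B with
  A = phi_1 / (1 - phi_2) = -0.487 / 0.932 = -0.522532,   B = c_1 / (1 - phi_2) = 0 / 0.932 = 0.
Insert (E2) into (E0): gamma(0) (1 - phi_2^2) = phi_1 (1 + phi_2) gamma(1) + c_0.
  phi_1 (1 + phi_2) = (-0.487)(1.068) = -0.520116,   1 - phi_2^2 = 0.995376.
Replace gamma(1) by A gamma(0) + B and collect gamma(0):
  gamma(0) [0.995376 - (-0.520116)(-0.522532)] = c_0 = 1
  gamma(0) * 0.723599 = 1
  gamma(0) = 1 / 0.723599 = 1.381982.
Therefore gamma(0) = 1.3820 (to 4 decimal places).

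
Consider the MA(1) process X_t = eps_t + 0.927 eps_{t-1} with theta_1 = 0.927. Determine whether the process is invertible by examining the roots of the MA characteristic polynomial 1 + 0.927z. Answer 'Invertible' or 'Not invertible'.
\text{Invertible}

The MA(q) characteristic polynomial is P(z) = 1 + 0.927z.
Invertibility requires all roots to lie outside the unit circle, i.e. |z| > 1 for every root.
This is linear in z: 1 + (0.927) z = 0  =>  z = -1/(0.927) = -1.078749,  |z| = 1.078749.
Moduli of all roots: 1.0787.
All moduli strictly greater than 1? Yes.
Verdict: Invertible.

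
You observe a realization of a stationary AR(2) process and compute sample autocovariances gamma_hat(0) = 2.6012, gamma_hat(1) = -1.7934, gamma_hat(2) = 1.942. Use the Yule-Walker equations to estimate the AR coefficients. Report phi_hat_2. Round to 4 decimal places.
\hat\phi_{2} = 0.5170

The Yule-Walker equations for an AR(p) process read, in matrix form,
  Gamma_p phi = r_p,   with   (Gamma_p)_{ij} = gamma(|i - j|),
                       (r_p)_i = gamma(i),   i,j = 1..p.
Substitute the sample gammas (Toeplitz matrix and right-hand side of size 2):
  Gamma_p = [[2.6012, -1.7934], [-1.7934, 2.6012]]
  r_p     = [-1.7934, 1.942]
Written out:
  2.6012 phi_1 - 1.7934 phi_2 = -1.7934
  -1.7934 phi_1 + 2.6012 phi_2 = 1.942
Solve by Cramer's rule:
  det = gamma(0)^2 - gamma(1)^2 = (2.6012)^2 - (-1.7934)^2 = 6.76624144 - 3.21628356 = 3.54995788
  phi_hat_1 = [gamma(1) gamma(0) - gamma(1) gamma(2)] / det = [(-1.7934)(2.6012) - (-1.7934)(1.942)] / 3.54995788 = -1.18220928 / 3.54995788 = -0.333
  phi_hat_2 = [gamma(0) gamma(2) - gamma(1)^2] / det = [(2.6012)(1.942) - (-1.7934)^2] / 3.54995788 = 1.83524684 / 3.54995788 = 0.517
So phi_hat = [-0.3330, 0.5170].
Therefore phi_hat_2 = 0.5170.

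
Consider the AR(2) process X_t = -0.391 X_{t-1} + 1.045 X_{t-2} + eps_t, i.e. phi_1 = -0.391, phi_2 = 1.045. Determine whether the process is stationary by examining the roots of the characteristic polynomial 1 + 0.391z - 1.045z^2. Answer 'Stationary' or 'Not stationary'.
\text{Not stationary}

The AR(p) characteristic polynomial is P(z) = 1 + 0.391z - 1.045z^2.
Stationarity requires all roots to lie outside the unit circle, i.e. |z| > 1 for every root.
Set 1 + (0.391) z + (-1.045) z^2 = 0, i.e. a z^2 + b z + c = 0 with a = -1.045, b = 0.391, c = 1.
Discriminant D = b^2 - 4ac = (0.391)^2 - 4*(-1.045)*1 = 0.152881 - (-4.18) = 4.332881.
D >= 0, so the roots are real: z = (-b +/- sqrt(D)) / (2a) = (-0.391 +/- 2.081557) / (-2.09).
  z_1 = (-0.391 + 2.081557) / (-2.09) = -0.8089,   |z_1| = 0.8089.
  z_2 = (-0.391 - 2.081557) / (-2.09) = 1.183,   |z_2| = 1.183.
Moduli of all roots: 0.8089, 1.1830.
All moduli strictly greater than 1? No.
Verdict: Not stationary.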